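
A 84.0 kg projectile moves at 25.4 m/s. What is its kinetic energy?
KE = ½mv² = ½(84.0)(25.4)² = 27100 J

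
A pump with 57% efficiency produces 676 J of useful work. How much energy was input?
W_in = W_out/η = 676/0.57 = 1186 J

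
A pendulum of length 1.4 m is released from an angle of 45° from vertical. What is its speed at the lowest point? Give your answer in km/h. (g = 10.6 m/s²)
h = L(1 − cosθ) = 1.4(1 − cos45°) = 0.410051 m
v = √(2gh) = √(2·10.6·0.410051) = 2.9484 m/s = 10.61 km/h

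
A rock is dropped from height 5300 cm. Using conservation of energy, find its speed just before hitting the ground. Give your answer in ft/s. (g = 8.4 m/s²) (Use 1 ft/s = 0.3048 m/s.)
Convert to SI: h = 53.0 m
mgh = ½mv² ⇒ v = √(2gh) = √(2·8.4·53.0) = 29.8396 m/s = 97.9 ft/s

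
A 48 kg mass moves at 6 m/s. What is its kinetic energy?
KE = ½mv² = ½(48)(6)² = 864.0 J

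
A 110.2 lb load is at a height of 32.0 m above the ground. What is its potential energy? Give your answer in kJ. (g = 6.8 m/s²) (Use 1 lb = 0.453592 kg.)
Convert to SI: m = 49.9858 kg, h = 32.0 m
PE = mgh = (49.9858)(6.8)(32.0) = 10876.9 J = 10.88 kJ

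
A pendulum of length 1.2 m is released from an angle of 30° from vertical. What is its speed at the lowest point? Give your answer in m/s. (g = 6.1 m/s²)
h = L(1 − cosθ) = 1.2(1 − cos30°) = 0.16077 m
v = √(2gh) = √(2·6.1·0.16077) = 1.4 m/s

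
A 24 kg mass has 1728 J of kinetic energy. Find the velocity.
v = √(2·KE/m) = √(2·1728/24) = 12.0 m/s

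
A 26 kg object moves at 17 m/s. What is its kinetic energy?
KE = ½mv² = ½(26)(17)² = 3757.0 J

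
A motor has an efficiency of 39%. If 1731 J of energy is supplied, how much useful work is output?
W_out = η·W_in = 0.39·1731 = 675.09 J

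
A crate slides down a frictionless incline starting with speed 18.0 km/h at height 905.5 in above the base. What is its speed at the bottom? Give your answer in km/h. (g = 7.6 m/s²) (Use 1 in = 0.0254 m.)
Convert to SI: v₀ = 5.0 m/s, h = 22.9997 m
½mv₀² + mgh = ½mv² ⇒ v = √(v₀² + 2gh) = √(5.0² + 2·7.6·22.9997) = 19.3545 m/s = 69.68 km/h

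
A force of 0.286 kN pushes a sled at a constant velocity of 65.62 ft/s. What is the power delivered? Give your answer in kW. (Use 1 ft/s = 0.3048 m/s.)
Convert to SI: F = 286.0 N, v = 20.001 m/s
P = Fv = (286.0)(20.001) = 5720.28 W = 5.72 kW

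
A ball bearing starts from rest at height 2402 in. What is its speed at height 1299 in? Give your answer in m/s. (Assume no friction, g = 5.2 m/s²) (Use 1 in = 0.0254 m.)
Convert to SI: h₁−h₂ = 28.0162 m
mgh₁ = mgh₂ + ½mv² ⇒ v = √(2g(h₁−h₂)) = √(2·5.2·28.0162) = 17.07 m/s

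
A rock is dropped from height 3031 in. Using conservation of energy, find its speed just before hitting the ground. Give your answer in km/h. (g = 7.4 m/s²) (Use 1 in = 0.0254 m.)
Convert to SI: h = 76.9874 m
mgh = ½mv² ⇒ v = √(2gh) = √(2·7.4·76.9874) = 33.7552 m/s = 121.5 km/h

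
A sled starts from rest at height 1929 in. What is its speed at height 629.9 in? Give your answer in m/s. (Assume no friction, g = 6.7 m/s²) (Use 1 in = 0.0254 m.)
Convert to SI: h₁−h₂ = 32.9971 m
mgh₁ = mgh₂ + ½mv² ⇒ v = √(2g(h₁−h₂)) = √(2·6.7·32.9971) = 21.03 m/s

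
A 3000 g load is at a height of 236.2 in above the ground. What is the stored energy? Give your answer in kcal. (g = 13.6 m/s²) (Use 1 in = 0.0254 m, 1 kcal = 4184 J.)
Convert to SI: m = 3.0 kg, h = 5.99948 m
PE = mgh = (3.0)(13.6)(5.99948) = 244.779 J = 0.0585 kcal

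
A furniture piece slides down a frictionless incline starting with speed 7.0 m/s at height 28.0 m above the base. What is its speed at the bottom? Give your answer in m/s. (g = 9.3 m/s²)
½mv₀² + mgh = ½mv² ⇒ v = √(v₀² + 2gh) = √(7.0² + 2·9.3·28.0) = 23.87 m/s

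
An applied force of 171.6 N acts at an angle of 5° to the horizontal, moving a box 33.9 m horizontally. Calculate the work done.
W = F·d·cosθ = (171.6)(33.9)cos(5°) = 5795 J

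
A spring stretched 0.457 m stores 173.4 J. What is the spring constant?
k = 2·PE/x² = 2·173.4/(0.457)² = 1661 N/m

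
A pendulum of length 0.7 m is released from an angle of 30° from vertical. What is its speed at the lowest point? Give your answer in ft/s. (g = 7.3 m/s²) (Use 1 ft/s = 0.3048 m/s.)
h = L(1 − cosθ) = 0.7(1 − cos30°) = 0.0937822 m
v = √(2gh) = √(2·7.3·0.0937822) = 1.17014 m/s = 3.839 ft/s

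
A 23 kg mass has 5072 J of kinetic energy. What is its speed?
v = √(2·KE/m) = √(2·5072/23) = 21.0 m/s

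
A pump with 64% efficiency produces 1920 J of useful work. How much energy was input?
W_in = W_out/η = 1920/0.64 = 3000 J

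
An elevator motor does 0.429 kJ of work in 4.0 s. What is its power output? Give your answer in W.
Convert to SI: W = 429.0 J, t = 4.0 s
P = W/t = 429.0/4.0 = 107.3 W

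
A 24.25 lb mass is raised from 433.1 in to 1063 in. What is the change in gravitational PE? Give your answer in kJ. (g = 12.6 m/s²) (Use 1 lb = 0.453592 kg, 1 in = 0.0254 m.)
Convert to SI: m = 10.9996 kg, Δh = 15.9995 m
ΔPE = mgΔh = (10.9996)(12.6)(15.9995) = 2217.45 J = 2.217 kJ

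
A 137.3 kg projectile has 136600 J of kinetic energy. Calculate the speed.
v = √(2·KE/m) = √(2·136600/137.3) = 44.61 m/s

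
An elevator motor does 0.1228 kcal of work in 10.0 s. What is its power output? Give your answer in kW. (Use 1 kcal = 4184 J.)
Convert to SI: W = 513.795 J, t = 10.0 s
P = W/t = 513.795/10.0 = 51.3795 W = 0.05138 kW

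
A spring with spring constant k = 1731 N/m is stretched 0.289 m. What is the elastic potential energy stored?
PE = ½kx² = ½(1731)(0.289)² = 72.29 J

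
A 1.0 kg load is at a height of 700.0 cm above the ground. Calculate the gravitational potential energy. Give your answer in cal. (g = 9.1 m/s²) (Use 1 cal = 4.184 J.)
Convert to SI: m = 1.0 kg, h = 7.0 m
PE = mgh = (1.0)(9.1)(7.0) = 63.7 J = 15.22 cal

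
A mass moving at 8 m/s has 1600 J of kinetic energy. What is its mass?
m = 2·KE/v² = 2·1600/(8)² = 50.0 kg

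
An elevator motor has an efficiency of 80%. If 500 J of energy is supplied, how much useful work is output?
W_out = η·W_in = 0.8·500 = 400.0 J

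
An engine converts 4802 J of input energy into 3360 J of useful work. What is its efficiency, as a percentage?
η = W_out/W_in = 3360/4802 = 69.97%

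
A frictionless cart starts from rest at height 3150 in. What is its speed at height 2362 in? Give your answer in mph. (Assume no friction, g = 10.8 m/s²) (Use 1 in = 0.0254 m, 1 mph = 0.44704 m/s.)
Convert to SI: h₁−h₂ = 20.0152 m
mgh₁ = mgh₂ + ½mv² ⇒ v = √(2g(h₁−h₂)) = √(2·10.8·20.0152) = 20.7925 m/s = 46.51 mph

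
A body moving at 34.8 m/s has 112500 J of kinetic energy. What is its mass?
m = 2·KE/v² = 2·112500/(34.8)² = 185.8 kg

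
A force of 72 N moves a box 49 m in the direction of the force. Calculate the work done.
W = F·d = (72)(49) = 3528 J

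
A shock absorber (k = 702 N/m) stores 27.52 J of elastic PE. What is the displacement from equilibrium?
x = √(2·PE/k) = √(2·27.52/702) = 0.28 m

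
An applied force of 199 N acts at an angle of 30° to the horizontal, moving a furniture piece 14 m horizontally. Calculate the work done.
W = F·d·cosθ = (199)(14)cos(30°) = 2413 J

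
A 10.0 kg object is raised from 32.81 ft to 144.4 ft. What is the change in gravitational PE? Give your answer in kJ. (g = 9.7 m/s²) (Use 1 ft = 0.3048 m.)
Convert to SI: m = 10.0 kg, Δh = 34.0126 m
ΔPE = mgΔh = (10.0)(9.7)(34.0126) = 3299.23 J = 3.299 kJ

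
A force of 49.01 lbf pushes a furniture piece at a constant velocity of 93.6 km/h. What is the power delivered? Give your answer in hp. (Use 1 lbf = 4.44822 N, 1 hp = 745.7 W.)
Convert to SI: F = 218.007 N, v = 26.0 m/s
P = Fv = (218.007)(26.0) = 5668.19 W = 7.601 hp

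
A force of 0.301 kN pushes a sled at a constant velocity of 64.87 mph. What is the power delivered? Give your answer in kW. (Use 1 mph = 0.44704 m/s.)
Convert to SI: F = 301.0 N, v = 28.9995 m/s
P = Fv = (301.0)(28.9995) = 8728.84 W = 8.729 kW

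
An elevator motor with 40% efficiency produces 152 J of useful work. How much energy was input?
W_in = W_out/η = 152/0.4 = 380.0 J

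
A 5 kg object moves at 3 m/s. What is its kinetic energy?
KE = ½mv² = ½(5)(3)² = 22.5 J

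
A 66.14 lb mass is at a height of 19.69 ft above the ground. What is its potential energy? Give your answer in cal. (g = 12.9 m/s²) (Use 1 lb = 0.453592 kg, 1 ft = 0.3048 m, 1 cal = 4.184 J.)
Convert to SI: m = 30.0006 kg, h = 6.00151 m
PE = mgh = (30.0006)(12.9)(6.00151) = 2322.63 J = 555.1 cal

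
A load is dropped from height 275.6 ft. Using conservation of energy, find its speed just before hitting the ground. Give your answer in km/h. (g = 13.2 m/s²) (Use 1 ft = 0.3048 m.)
Convert to SI: h = 84.0029 m
mgh = ½mv² ⇒ v = √(2gh) = √(2·13.2·84.0029) = 47.0922 m/s = 169.5 km/h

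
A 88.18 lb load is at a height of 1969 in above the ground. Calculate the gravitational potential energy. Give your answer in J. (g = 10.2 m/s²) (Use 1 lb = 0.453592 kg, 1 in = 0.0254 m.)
Convert to SI: m = 39.9977 kg, h = 50.0126 m
PE = mgh = (39.9977)(10.2)(50.0126) = 20400 J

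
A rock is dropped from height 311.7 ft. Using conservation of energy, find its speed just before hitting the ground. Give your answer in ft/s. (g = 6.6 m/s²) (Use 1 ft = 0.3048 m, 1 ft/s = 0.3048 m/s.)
Convert to SI: h = 95.0062 m
mgh = ½mv² ⇒ v = √(2gh) = √(2·6.6·95.0062) = 35.413 m/s = 116.2 ft/s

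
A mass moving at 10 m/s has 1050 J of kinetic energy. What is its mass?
m = 2·KE/v² = 2·1050/(10)² = 21.0 kg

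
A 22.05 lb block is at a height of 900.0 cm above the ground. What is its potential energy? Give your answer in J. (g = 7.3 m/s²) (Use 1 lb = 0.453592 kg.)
Convert to SI: m = 10.0017 kg, h = 9.0 m
PE = mgh = (10.0017)(7.3)(9.0) = 657.1 J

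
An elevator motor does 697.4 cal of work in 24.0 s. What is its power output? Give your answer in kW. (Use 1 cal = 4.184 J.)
Convert to SI: W = 2917.92 J, t = 24.0 s
P = W/t = 2917.92/24.0 = 121.58 W = 0.1216 kW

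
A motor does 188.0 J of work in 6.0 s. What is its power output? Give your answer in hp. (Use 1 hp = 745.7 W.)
P = W/t = 188.0/6.0 = 31.3333 W = 0.04202 hp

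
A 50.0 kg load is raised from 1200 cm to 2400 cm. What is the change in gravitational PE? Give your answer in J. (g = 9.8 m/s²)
Convert to SI: m = 50.0 kg, Δh = 12.0 m
ΔPE = mgΔh = (50.0)(9.8)(12.0) = 5880 J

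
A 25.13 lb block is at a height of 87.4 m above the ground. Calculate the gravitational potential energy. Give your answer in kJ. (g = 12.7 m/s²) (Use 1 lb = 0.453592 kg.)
Convert to SI: m = 11.3988 kg, h = 87.4 m
PE = mgh = (11.3988)(12.7)(87.4) = 12652.4 J = 12.65 kJ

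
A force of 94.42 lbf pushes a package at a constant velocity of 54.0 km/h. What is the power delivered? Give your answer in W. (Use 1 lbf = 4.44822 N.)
Convert to SI: F = 420.001 N, v = 15.0 m/s
P = Fv = (420.001)(15.0) = 6300 W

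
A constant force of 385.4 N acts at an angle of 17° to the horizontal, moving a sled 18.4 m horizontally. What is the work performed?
W = F·d·cosθ = (385.4)(18.4)cos(17°) = 6782 J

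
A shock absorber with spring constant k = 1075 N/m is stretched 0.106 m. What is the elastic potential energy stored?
PE = ½kx² = ½(1075)(0.106)² = 6.039 J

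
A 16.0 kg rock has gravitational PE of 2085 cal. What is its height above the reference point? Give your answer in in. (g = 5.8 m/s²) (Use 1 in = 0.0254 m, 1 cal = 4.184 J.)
Convert to SI: m = 16.0 kg, PE = 8723.64 J
h = PE/(mg) = 8723.64/(16.0·5.8) = 94.0047 m = 3701 in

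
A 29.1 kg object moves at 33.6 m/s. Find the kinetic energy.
KE = ½mv² = ½(29.1)(33.6)² = 16430 J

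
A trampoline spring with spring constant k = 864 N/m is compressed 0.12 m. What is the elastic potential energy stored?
PE = ½kx² = ½(864)(0.12)² = 6.221 J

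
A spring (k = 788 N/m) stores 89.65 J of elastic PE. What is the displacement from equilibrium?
x = √(2·PE/k) = √(2·89.65/788) = 0.477 m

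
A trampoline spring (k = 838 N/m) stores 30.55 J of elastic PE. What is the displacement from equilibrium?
x = √(2·PE/k) = √(2·30.55/838) = 0.27 m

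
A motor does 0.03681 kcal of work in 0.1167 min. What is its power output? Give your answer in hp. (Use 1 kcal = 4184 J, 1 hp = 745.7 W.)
Convert to SI: W = 154.013 J, t = 7.002 s
P = W/t = 154.013/7.002 = 21.9956 W = 0.0295 hp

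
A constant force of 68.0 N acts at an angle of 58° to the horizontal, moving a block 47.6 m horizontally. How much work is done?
W = F·d·cosθ = (68.0)(47.6)cos(58°) = 1715 J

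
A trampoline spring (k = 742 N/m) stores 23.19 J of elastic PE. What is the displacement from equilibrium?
x = √(2·PE/k) = √(2·23.19/742) = 0.25 m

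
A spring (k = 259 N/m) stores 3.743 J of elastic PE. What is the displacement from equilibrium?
x = √(2·PE/k) = √(2·3.743/259) = 0.17 m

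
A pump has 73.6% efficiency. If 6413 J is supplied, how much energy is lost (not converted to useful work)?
W_lost = W_in(1 − η) = 6413·(1 − 0.736) = 1693 J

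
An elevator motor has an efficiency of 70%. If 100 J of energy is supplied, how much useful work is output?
W_out = η·W_in = 0.7·100 = 70.0 J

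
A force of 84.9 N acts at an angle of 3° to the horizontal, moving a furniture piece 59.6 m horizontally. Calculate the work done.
W = F·d·cosθ = (84.9)(59.6)cos(3°) = 5053 J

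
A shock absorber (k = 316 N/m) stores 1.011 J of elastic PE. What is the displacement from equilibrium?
x = √(2·PE/k) = √(2·1.011/316) = 0.07999 m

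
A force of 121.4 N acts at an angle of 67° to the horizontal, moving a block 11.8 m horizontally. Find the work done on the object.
W = F·d·cosθ = (121.4)(11.8)cos(67°) = 559.7 J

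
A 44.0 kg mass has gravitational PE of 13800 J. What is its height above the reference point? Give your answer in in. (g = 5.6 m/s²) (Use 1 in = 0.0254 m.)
h = PE/(mg) = 13800.0/(44.0·5.6) = 56.0065 m = 2205 in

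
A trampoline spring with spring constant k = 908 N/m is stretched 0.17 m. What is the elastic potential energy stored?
PE = ½kx² = ½(908)(0.17)² = 13.12 J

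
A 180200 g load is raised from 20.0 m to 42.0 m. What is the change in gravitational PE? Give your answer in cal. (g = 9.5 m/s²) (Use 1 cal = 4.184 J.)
Convert to SI: m = 180.2 kg, Δh = 22.0 m
ΔPE = mgΔh = (180.2)(9.5)(22.0) = 37661.8 J = 9001 cal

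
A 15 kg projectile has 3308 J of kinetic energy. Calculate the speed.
v = √(2·KE/m) = √(2·3308/15) = 21.0 m/s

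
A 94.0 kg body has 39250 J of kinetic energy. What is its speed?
v = √(2·KE/m) = √(2·39250/94.0) = 28.9 m/s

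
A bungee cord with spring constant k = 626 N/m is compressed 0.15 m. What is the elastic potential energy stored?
PE = ½kx² = ½(626)(0.15)² = 7.043 J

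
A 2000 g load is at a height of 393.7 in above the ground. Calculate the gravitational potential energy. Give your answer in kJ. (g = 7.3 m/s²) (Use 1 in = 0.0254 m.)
Convert to SI: m = 2.0 kg, h = 9.99998 m
PE = mgh = (2.0)(7.3)(9.99998) = 146.0 J = 0.146 kJ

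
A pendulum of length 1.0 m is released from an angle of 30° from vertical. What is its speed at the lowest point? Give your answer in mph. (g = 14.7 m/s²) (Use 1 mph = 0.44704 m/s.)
h = L(1 − cosθ) = 1.0(1 − cos30°) = 0.133975 m
v = √(2gh) = √(2·14.7·0.133975) = 1.98465 m/s = 4.44 mph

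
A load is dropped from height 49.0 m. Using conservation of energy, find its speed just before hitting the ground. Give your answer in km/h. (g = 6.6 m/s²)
mgh = ½mv² ⇒ v = √(2gh) = √(2·6.6·49.0) = 25.4323 m/s = 91.56 km/h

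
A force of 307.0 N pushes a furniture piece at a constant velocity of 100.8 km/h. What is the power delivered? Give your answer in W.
Convert to SI: F = 307.0 N, v = 28.0 m/s
P = Fv = (307.0)(28.0) = 8596 W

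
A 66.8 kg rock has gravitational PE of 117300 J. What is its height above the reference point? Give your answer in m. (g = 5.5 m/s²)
h = PE/(mg) = 117300/(66.8·5.5) = 319.3 m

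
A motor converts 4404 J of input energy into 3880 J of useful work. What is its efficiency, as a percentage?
η = W_out/W_in = 3880/4404 = 88.1%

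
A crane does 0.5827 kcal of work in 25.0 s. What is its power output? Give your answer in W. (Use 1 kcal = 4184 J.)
Convert to SI: W = 2438.02 J, t = 25.0 s
P = W/t = 2438.02/25.0 = 97.52 W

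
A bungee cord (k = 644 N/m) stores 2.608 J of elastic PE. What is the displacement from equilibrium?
x = √(2·PE/k) = √(2·2.608/644) = 0.09 m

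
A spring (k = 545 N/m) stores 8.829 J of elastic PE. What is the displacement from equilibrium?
x = √(2·PE/k) = √(2·8.829/545) = 0.18 m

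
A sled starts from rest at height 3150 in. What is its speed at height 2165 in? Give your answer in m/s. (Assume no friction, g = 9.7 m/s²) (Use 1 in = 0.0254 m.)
Convert to SI: h₁−h₂ = 25.019 m
mgh₁ = mgh₂ + ½mv² ⇒ v = √(2g(h₁−h₂)) = √(2·9.7·25.019) = 22.03 m/s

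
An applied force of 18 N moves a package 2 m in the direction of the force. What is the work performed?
W = F·d = (18)(2) = 36.0 J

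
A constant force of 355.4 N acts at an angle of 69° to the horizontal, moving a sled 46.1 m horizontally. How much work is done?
W = F·d·cosθ = (355.4)(46.1)cos(69°) = 5871 J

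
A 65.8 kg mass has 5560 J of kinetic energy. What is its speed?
v = √(2·KE/m) = √(2·5560/65.8) = 13.0 m/s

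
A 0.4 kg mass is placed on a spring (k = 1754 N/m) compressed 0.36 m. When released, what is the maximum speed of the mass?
½kx² = ½mv² ⇒ v = x√(k/m) = (0.36)√(1754/0.4) = 23.84 m/s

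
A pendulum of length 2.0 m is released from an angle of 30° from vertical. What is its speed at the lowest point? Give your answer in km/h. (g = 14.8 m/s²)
h = L(1 − cosθ) = 2.0(1 − cos30°) = 0.267949 m
v = √(2gh) = √(2·14.8·0.267949) = 2.81626 m/s = 10.14 km/h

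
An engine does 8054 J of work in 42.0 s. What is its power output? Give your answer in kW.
P = W/t = 8054.0/42.0 = 191.762 W = 0.1918 kW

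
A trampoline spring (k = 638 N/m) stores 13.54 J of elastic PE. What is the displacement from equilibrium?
x = √(2·PE/k) = √(2·13.54/638) = 0.206 m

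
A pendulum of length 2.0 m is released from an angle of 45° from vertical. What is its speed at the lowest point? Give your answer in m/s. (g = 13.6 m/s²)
h = L(1 − cosθ) = 2.0(1 − cos45°) = 0.585786 m
v = √(2gh) = √(2·13.6·0.585786) = 3.992 m/s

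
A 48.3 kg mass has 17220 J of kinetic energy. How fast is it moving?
v = √(2·KE/m) = √(2·17220/48.3) = 26.7 m/s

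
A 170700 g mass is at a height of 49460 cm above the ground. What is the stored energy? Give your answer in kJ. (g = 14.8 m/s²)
Convert to SI: m = 170.7 kg, h = 494.6 m
PE = mgh = (170.7)(14.8)(494.6) = 1249540 J = 1250 kJ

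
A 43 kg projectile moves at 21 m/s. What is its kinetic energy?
KE = ½mv² = ½(43)(21)² = 9481.5 J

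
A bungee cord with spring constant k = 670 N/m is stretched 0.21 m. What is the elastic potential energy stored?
PE = ½kx² = ½(670)(0.21)² = 14.77 J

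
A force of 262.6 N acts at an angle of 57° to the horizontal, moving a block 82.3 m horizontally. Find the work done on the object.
W = F·d·cosθ = (262.6)(82.3)cos(57°) = 11770 J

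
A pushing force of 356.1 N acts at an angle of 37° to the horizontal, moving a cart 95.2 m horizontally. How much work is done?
W = F·d·cosθ = (356.1)(95.2)cos(37°) = 27070 J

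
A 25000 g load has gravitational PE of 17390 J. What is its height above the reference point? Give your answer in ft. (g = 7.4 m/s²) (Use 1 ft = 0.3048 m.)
Convert to SI: m = 25.0 kg, PE = 17390.0 J
h = PE/(mg) = 17390.0/(25.0·7.4) = 94.0 m = 308.4 ft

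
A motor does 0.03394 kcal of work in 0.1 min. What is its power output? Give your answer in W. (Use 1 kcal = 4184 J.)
Convert to SI: W = 142.005 J, t = 6.0 s
P = W/t = 142.005/6.0 = 23.67 W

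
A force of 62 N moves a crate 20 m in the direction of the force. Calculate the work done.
W = F·d = (62)(20) = 1240 J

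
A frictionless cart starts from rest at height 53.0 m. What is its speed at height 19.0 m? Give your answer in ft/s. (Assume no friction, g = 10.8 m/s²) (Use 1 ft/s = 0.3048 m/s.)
mgh₁ = mgh₂ + ½mv² ⇒ v = √(2g(h₁−h₂)) = √(2·10.8·34.0) = 27.0998 m/s = 88.91 ft/s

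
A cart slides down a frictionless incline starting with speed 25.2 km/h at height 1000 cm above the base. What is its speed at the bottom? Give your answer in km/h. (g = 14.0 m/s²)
Convert to SI: v₀ = 7.0 m/s, h = 10.0 m
½mv₀² + mgh = ½mv² ⇒ v = √(v₀² + 2gh) = √(7.0² + 2·14.0·10.0) = 18.1384 m/s = 65.3 km/h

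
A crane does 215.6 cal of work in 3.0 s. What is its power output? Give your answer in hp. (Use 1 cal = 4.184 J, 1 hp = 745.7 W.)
Convert to SI: W = 902.07 J, t = 3.0 s
P = W/t = 902.07/3.0 = 300.69 W = 0.4032 hp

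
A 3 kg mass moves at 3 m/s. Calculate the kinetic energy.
KE = ½mv² = ½(3)(3)² = 13.5 J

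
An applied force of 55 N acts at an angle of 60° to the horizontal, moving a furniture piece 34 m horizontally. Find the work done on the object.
W = F·d·cosθ = (55)(34)cos(60°) = 935.0 J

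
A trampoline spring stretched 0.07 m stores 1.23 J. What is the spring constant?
k = 2·PE/x² = 2·1.23/(0.07)² = 502.0 N/m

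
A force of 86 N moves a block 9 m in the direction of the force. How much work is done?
W = F·d = (86)(9) = 774.0 J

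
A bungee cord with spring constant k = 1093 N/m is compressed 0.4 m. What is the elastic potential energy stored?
PE = ½kx² = ½(1093)(0.4)² = 87.44 J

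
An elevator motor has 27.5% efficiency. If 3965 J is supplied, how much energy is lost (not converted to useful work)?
W_lost = W_in(1 − η) = 3965·(1 − 0.275) = 2875 J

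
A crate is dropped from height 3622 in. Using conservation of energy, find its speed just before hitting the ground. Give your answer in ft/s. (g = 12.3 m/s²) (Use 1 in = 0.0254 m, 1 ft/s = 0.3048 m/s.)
Convert to SI: h = 91.9988 m
mgh = ½mv² ⇒ v = √(2gh) = √(2·12.3·91.9988) = 47.5728 m/s = 156.1 ft/s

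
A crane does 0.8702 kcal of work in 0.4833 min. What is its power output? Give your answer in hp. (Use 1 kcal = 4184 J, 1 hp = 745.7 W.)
Convert to SI: W = 3640.92 J, t = 28.998 s
P = W/t = 3640.92/28.998 = 125.558 W = 0.1684 hp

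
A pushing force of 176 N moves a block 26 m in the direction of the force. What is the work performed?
W = F·d = (176)(26) = 4576 J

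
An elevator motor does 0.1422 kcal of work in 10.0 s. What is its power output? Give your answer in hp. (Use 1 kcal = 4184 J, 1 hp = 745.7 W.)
Convert to SI: W = 594.965 J, t = 10.0 s
P = W/t = 594.965/10.0 = 59.4965 W = 0.07979 hp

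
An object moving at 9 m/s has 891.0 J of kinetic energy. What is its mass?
m = 2·KE/v² = 2·891.0/(9)² = 22.0 kg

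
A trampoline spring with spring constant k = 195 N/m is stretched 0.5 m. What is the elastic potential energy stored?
PE = ½kx² = ½(195)(0.5)² = 24.38 J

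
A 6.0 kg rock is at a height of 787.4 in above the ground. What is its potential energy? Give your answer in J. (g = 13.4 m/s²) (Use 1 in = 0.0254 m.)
Convert to SI: m = 6.0 kg, h = 20.0 m
PE = mgh = (6.0)(13.4)(20.0) = 1608 J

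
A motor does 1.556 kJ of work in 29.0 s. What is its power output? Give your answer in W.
Convert to SI: W = 1556.0 J, t = 29.0 s
P = W/t = 1556.0/29.0 = 53.66 W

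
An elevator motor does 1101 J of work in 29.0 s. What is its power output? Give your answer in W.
P = W/t = 1101.0/29.0 = 37.97 W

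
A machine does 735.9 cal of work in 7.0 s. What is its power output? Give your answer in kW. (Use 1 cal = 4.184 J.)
Convert to SI: W = 3079.01 J, t = 7.0 s
P = W/t = 3079.01/7.0 = 439.858 W = 0.4399 kW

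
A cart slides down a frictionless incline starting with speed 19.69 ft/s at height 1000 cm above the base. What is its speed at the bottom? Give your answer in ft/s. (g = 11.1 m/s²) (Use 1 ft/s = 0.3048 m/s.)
Convert to SI: v₀ = 6.00151 m/s, h = 10.0 m
½mv₀² + mgh = ½mv² ⇒ v = √(v₀² + 2gh) = √(6.00151² + 2·11.1·10.0) = 16.0629 m/s = 52.7 ft/s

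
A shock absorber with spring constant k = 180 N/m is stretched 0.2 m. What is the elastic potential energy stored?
PE = ½kx² = ½(180)(0.2)² = 3.6 J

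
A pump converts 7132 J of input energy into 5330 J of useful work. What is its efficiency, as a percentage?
η = W_out/W_in = 5330/7132 = 74.73%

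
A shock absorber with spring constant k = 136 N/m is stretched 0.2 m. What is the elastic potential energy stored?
PE = ½kx² = ½(136)(0.2)² = 2.72 J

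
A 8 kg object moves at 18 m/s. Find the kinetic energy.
KE = ½mv² = ½(8)(18)² = 1296.0 J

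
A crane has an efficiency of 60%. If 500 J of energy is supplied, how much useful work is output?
W_out = η·W_in = 0.6·500 = 300.0 J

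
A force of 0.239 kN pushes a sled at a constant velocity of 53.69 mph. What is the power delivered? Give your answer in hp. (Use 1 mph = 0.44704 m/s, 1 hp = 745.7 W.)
Convert to SI: F = 239.0 N, v = 24.0016 m/s
P = Fv = (239.0)(24.0016) = 5736.38 W = 7.693 hp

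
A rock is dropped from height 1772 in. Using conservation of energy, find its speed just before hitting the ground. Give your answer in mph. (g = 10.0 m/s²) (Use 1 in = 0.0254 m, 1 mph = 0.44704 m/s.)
Convert to SI: h = 45.0088 m
mgh = ½mv² ⇒ v = √(2gh) = √(2·10.0·45.0088) = 30.0029 m/s = 67.11 mph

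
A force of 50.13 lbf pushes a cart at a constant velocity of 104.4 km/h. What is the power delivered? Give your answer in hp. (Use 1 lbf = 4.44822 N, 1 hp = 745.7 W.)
Convert to SI: F = 222.989 N, v = 29.0 m/s
P = Fv = (222.989)(29.0) = 6466.69 W = 8.672 hp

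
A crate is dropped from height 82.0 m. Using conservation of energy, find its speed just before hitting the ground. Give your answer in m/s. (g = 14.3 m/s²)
mgh = ½mv² ⇒ v = √(2gh) = √(2·14.3·82.0) = 48.43 m/s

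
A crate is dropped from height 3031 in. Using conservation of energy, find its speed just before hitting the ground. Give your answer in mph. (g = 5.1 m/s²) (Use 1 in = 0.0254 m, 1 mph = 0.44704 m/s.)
Convert to SI: h = 76.9874 m
mgh = ½mv² ⇒ v = √(2gh) = √(2·5.1·76.9874) = 28.0227 m/s = 62.68 mph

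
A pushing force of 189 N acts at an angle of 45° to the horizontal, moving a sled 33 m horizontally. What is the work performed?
W = F·d·cosθ = (189)(33)cos(45°) = 4410 J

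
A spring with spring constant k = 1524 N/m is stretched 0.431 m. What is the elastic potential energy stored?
PE = ½kx² = ½(1524)(0.431)² = 141.5 J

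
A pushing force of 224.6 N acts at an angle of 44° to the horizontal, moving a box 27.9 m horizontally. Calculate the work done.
W = F·d·cosθ = (224.6)(27.9)cos(44°) = 4508 J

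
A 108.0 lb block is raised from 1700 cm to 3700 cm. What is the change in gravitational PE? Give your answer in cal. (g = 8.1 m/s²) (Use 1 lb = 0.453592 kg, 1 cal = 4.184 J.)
Convert to SI: m = 48.9879 kg, Δh = 20.0 m
ΔPE = mgΔh = (48.9879)(8.1)(20.0) = 7936.05 J = 1897 cal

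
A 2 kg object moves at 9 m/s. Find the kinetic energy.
KE = ½mv² = ½(2)(9)² = 81.0 J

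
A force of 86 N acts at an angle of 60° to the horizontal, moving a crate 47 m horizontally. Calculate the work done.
W = F·d·cosθ = (86)(47)cos(60°) = 2021 J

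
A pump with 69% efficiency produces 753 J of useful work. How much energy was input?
W_in = W_out/η = 753/0.69 = 1091 J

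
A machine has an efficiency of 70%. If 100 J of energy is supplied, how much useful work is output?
W_out = η·W_in = 0.7·100 = 70.0 J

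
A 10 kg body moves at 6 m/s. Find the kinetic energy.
KE = ½mv² = ½(10)(6)² = 180.0 J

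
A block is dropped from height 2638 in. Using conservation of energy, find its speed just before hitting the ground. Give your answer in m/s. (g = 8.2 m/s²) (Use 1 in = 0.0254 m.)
Convert to SI: h = 67.0052 m
mgh = ½mv² ⇒ v = √(2gh) = √(2·8.2·67.0052) = 33.15 m/s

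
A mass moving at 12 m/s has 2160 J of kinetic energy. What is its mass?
m = 2·KE/v² = 2·2160/(12)² = 30.0 kg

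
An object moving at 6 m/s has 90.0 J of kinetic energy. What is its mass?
m = 2·KE/v² = 2·90.0/(6)² = 5.0 kg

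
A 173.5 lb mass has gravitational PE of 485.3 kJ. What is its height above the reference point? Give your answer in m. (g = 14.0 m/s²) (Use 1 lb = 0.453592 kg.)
Convert to SI: m = 78.6982 kg, PE = 485300 J
h = PE/(mg) = 485300/(78.6982·14.0) = 440.5 m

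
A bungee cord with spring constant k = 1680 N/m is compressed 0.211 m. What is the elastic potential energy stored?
PE = ½kx² = ½(1680)(0.211)² = 37.4 J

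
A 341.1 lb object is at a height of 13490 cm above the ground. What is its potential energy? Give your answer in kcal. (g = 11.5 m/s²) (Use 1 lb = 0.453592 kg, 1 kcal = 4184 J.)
Convert to SI: m = 154.72 kg, h = 134.9 m
PE = mgh = (154.72)(11.5)(134.9) = 240025 J = 57.37 kcal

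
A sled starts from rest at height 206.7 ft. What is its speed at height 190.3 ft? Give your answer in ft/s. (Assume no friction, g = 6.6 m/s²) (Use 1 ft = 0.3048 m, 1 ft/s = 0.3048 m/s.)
Convert to SI: h₁−h₂ = 4.99872 m
mgh₁ = mgh₂ + ½mv² ⇒ v = √(2g(h₁−h₂)) = √(2·6.6·4.99872) = 8.123 m/s = 26.65 ft/s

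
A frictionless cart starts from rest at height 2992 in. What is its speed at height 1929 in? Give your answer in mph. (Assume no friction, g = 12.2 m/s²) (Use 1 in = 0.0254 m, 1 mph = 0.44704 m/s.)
Convert to SI: h₁−h₂ = 27.0002 m
mgh₁ = mgh₂ + ½mv² ⇒ v = √(2g(h₁−h₂)) = √(2·12.2·27.0002) = 25.6672 m/s = 57.42 mph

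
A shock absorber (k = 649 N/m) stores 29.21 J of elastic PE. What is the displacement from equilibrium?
x = √(2·PE/k) = √(2·29.21/649) = 0.3 m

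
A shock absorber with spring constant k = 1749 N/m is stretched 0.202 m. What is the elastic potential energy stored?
PE = ½kx² = ½(1749)(0.202)² = 35.68 J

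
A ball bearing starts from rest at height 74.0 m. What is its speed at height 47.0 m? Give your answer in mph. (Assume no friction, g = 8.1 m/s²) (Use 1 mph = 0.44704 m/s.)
mgh₁ = mgh₂ + ½mv² ⇒ v = √(2g(h₁−h₂)) = √(2·8.1·27.0) = 20.9141 m/s = 46.78 mph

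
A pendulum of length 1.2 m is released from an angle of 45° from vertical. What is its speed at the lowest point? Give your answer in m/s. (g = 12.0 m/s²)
h = L(1 − cosθ) = 1.2(1 − cos45°) = 0.351472 m
v = √(2gh) = √(2·12.0·0.351472) = 2.904 m/s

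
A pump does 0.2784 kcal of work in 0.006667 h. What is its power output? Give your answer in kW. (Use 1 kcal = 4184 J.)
Convert to SI: W = 1164.83 J, t = 24.0012 s
P = W/t = 1164.83/24.0012 = 48.532 W = 0.04853 kW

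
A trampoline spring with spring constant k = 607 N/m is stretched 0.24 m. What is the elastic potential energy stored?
PE = ½kx² = ½(607)(0.24)² = 17.48 J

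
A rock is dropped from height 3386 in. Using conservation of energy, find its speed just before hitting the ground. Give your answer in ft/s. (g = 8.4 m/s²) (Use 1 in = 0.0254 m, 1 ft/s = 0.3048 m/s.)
Convert to SI: h = 86.0044 m
mgh = ½mv² ⇒ v = √(2gh) = √(2·8.4·86.0044) = 38.0115 m/s = 124.7 ft/s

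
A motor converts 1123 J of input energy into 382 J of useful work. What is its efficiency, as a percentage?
η = W_out/W_in = 382/1123 = 34.02%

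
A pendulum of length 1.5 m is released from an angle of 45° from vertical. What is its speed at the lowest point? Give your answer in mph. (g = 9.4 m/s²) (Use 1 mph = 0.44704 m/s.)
h = L(1 − cosθ) = 1.5(1 − cos45°) = 0.43934 m
v = √(2gh) = √(2·9.4·0.43934) = 2.87395 m/s = 6.429 mph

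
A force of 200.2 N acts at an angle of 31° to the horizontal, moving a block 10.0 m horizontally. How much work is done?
W = F·d·cosθ = (200.2)(10.0)cos(31°) = 1716 J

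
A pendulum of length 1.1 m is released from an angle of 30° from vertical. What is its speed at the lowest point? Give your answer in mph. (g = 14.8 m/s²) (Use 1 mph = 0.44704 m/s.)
h = L(1 − cosθ) = 1.1(1 − cos30°) = 0.147372 m
v = √(2gh) = √(2·14.8·0.147372) = 2.08859 m/s = 4.672 mph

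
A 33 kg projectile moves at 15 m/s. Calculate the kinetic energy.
KE = ½mv² = ½(33)(15)² = 3712.5 J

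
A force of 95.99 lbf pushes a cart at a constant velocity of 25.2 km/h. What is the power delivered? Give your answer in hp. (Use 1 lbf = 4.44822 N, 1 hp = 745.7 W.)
Convert to SI: F = 426.985 N, v = 7.0 m/s
P = Fv = (426.985)(7.0) = 2988.89 W = 4.008 hp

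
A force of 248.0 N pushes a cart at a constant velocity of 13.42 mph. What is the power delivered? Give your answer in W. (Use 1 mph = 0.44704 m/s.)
Convert to SI: F = 248.0 N, v = 5.99928 m/s
P = Fv = (248.0)(5.99928) = 1488 W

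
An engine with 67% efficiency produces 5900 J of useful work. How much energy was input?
W_in = W_out/η = 5900/0.67 = 8806 J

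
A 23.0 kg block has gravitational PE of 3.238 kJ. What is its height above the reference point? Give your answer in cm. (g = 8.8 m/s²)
Convert to SI: m = 23.0 kg, PE = 3238.0 J
h = PE/(mg) = 3238.0/(23.0·8.8) = 15.998 m = 1600 cm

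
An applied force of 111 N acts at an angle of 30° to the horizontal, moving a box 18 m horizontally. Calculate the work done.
W = F·d·cosθ = (111)(18)cos(30°) = 1730 J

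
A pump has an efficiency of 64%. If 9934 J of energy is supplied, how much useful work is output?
W_out = η·W_in = 0.64·9934 = 6357.76 J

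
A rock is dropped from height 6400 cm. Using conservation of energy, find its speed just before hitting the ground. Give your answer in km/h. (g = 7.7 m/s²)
Convert to SI: h = 64.0 m
mgh = ½mv² ⇒ v = √(2gh) = √(2·7.7·64.0) = 31.3943 m/s = 113.0 km/h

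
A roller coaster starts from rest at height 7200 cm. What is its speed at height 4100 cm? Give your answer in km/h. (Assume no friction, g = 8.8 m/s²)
Convert to SI: h₁−h₂ = 31.0 m
mgh₁ = mgh₂ + ½mv² ⇒ v = √(2g(h₁−h₂)) = √(2·8.8·31.0) = 23.3581 m/s = 84.09 km/h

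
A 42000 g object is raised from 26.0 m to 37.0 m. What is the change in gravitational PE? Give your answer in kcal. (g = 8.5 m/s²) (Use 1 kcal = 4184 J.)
Convert to SI: m = 42.0 kg, Δh = 11.0 m
ΔPE = mgΔh = (42.0)(8.5)(11.0) = 3927.0 J = 0.9386 kcal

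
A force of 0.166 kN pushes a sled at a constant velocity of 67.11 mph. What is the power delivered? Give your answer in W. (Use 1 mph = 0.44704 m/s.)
Convert to SI: F = 166.0 N, v = 30.0009 m/s
P = Fv = (166.0)(30.0009) = 4980 W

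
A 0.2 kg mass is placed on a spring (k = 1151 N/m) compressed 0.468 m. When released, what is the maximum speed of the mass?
½kx² = ½mv² ⇒ v = x√(k/m) = (0.468)√(1151/0.2) = 35.5 m/s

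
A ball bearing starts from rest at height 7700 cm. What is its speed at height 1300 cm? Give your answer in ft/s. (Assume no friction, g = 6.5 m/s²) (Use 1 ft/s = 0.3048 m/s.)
Convert to SI: h₁−h₂ = 64.0 m
mgh₁ = mgh₂ + ½mv² ⇒ v = √(2g(h₁−h₂)) = √(2·6.5·64.0) = 28.8444 m/s = 94.63 ft/s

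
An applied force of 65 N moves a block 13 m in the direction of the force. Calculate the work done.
W = F·d = (65)(13) = 845.0 J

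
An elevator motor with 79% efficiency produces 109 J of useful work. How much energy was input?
W_in = W_out/η = 109/0.79 = 138.0 J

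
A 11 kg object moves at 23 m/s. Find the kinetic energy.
KE = ½mv² = ½(11)(23)² = 2909.5 J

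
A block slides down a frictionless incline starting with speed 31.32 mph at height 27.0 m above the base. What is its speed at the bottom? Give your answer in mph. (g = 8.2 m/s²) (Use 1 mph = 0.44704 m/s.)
Convert to SI: v₀ = 14.0013 m/s, h = 27.0 m
½mv₀² + mgh = ½mv² ⇒ v = √(v₀² + 2gh) = √(14.0013² + 2·8.2·27.0) = 25.2752 m/s = 56.54 mph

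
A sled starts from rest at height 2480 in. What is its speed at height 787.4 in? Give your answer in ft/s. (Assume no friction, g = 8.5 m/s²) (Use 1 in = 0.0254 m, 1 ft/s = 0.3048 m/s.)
Convert to SI: h₁−h₂ = 42.992 m
mgh₁ = mgh₂ + ½mv² ⇒ v = √(2g(h₁−h₂)) = √(2·8.5·42.992) = 27.0345 m/s = 88.7 ft/s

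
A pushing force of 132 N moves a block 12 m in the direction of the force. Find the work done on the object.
W = F·d = (132)(12) = 1584 J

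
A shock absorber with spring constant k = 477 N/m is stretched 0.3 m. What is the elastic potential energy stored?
PE = ½kx² = ½(477)(0.3)² = 21.47 J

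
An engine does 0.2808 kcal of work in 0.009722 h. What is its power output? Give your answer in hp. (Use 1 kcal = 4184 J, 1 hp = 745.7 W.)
Convert to SI: W = 1174.87 J, t = 34.9992 s
P = W/t = 1174.87/34.9992 = 33.5684 W = 0.04502 hp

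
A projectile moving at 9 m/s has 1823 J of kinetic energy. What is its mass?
m = 2·KE/v² = 2·1823/(9)² = 45.01 kg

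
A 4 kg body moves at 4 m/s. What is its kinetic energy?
KE = ½mv² = ½(4)(4)² = 32.0 J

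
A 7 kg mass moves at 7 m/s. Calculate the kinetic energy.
KE = ½mv² = ½(7)(7)² = 171.5 J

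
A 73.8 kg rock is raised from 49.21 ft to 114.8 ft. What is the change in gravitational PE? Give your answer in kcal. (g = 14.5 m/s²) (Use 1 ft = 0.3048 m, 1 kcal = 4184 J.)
Convert to SI: m = 73.8 kg, Δh = 19.9918 m
ΔPE = mgΔh = (73.8)(14.5)(19.9918) = 21393.3 J = 5.113 kcal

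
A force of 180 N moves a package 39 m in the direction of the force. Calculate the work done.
W = F·d = (180)(39) = 7020 J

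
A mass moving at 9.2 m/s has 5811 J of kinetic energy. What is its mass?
m = 2·KE/v² = 2·5811/(9.2)² = 137.3 kg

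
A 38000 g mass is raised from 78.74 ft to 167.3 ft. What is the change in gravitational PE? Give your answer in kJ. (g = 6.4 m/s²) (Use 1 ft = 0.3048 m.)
Convert to SI: m = 38.0 kg, Δh = 26.9931 m
ΔPE = mgΔh = (38.0)(6.4)(26.9931) = 6564.72 J = 6.565 kJ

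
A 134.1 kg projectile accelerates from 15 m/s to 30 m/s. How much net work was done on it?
W = ΔKE = ½m(v₂² − v₁²) = ½(134.1)(30² − 15²) = 45258.75 J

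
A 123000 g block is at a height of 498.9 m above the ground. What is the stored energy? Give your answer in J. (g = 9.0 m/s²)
Convert to SI: m = 123.0 kg, h = 498.9 m
PE = mgh = (123.0)(9.0)(498.9) = 552300 J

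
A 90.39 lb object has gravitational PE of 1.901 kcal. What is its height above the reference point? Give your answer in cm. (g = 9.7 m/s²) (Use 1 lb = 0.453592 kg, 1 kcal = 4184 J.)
Convert to SI: m = 41.0002 kg, PE = 7953.78 J
h = PE/(mg) = 7953.78/(41.0002·9.7) = 19.9994 m = 2000 cm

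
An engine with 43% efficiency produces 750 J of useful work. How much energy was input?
W_in = W_out/η = 750/0.43 = 1744 J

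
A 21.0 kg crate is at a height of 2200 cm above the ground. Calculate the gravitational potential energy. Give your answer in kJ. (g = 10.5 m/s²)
Convert to SI: m = 21.0 kg, h = 22.0 m
PE = mgh = (21.0)(10.5)(22.0) = 4851.0 J = 4.851 kJ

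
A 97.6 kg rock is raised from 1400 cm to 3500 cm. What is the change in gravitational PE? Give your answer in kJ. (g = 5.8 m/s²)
Convert to SI: m = 97.6 kg, Δh = 21.0 m
ΔPE = mgΔh = (97.6)(5.8)(21.0) = 11887.7 J = 11.89 kJ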